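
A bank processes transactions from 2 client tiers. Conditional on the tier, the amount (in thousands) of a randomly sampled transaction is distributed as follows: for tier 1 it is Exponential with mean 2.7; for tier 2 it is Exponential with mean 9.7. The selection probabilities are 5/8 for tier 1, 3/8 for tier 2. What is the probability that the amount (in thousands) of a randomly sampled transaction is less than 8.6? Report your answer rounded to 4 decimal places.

Conditional on each tier, P(X < 8.6): 1: 0.958629; 2: 0.587945.
By total probability, P(X < 8.6) = 0.625·0.958629 + 0.375·0.587945 = 0.819623.

0.8196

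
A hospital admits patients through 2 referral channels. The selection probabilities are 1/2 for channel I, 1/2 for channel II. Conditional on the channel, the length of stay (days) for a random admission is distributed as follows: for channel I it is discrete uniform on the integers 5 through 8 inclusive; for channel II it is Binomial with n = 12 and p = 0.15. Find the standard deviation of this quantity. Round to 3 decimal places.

Per component, I: μ=6.5, E[X²]=43.5; II: μ=1.8, E[X²]=4.77.
E[X] = 0.5·6.5 + 0.5·1.8 = 4.15.
E[X²] = 0.5·43.5 + 0.5·4.77 = 24.135.
Var(X) = E[X²] − (E[X])² = 24.135 − 17.2225 = 6.9125.
SD(X) = √6.9125 = 2.62916.

2.629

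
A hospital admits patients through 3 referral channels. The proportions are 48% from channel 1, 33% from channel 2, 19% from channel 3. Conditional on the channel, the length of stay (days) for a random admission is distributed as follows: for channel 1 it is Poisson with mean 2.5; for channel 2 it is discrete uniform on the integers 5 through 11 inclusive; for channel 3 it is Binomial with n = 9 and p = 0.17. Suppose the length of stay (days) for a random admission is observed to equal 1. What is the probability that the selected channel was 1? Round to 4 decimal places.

0.6007

Likelihoods P(X=1 | ·): 1: 0.205212; 2: 0; 3: 0.344601.
Posterior ∝ prior × likelihood. Numerator for 1: 0.48·0.205212 = 0.098502.
Normalizing constant: 0.48·0.205212 + 0.33·0 + 0.19·0.344601 = 0.163976.
P(1 | observation) = 0.098502 / 0.163976 = 0.600709.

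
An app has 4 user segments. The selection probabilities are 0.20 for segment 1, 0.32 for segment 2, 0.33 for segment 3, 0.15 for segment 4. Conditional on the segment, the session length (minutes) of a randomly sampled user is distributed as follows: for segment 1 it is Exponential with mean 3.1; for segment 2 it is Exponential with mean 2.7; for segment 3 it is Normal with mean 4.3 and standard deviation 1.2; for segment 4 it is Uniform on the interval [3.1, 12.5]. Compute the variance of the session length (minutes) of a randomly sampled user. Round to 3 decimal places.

Per component, 1: μ=3.1, E[X²]=19.22; 2: μ=2.7, E[X²]=14.58; 3: μ=4.3, E[X²]=19.93; 4: μ=7.8, E[X²]=68.2033.
E[X] = 0.2·3.1 + 0.32·2.7 + 0.33·4.3 + 0.15·7.8 = 4.073.
E[X²] = 0.2·19.22 + 0.32·14.58 + 0.33·19.93 + 0.15·68.2033 = 25.317.
Var(X) = E[X²] − (E[X])² = 25.317 − 16.5893 = 8.72767.

8.728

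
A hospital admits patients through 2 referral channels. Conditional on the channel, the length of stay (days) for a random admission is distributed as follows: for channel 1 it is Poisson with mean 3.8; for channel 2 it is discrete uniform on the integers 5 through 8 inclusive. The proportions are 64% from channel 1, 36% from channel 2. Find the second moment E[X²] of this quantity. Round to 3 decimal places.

27.334

For each component E[X²] = Var + (mean)², giving 1: 18.24; 2: 43.5.
Overall E[X²] = 0.64·18.24 + 0.36·43.5 = 27.3336.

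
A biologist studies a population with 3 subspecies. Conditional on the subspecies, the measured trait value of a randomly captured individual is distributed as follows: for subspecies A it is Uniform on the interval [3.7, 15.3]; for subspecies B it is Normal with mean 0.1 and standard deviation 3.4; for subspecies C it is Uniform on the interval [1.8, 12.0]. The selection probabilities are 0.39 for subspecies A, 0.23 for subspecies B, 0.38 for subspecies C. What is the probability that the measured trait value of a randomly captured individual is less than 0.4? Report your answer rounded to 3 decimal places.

Conditional on each subspecies, P(X < 0.4): A: 0; B: 0.535155; C: 0.
By total probability, P(X < 0.4) = 0.39·0 + 0.23·0.535155 + 0.38·0 = 0.123086.

0.123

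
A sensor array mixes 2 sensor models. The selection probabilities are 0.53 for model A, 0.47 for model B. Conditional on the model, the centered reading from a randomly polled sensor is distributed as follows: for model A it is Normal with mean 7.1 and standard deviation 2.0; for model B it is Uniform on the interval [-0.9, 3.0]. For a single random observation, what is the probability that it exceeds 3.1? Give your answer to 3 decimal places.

Conditional on each model, P(X > 3.1): A: 0.97725; B: 0.
By total probability, P(X > 3.1) = 0.53·0.97725 + 0.47·0 = 0.517942.

0.518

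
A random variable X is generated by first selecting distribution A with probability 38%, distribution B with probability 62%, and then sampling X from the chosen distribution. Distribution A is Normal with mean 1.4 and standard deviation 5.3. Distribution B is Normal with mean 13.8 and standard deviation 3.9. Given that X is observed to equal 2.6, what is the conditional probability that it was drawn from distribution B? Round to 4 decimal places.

Likelihoods f(2.6 | ·): A: 0.0733673; B: 0.00165572.
Posterior ∝ prior × likelihood. Numerator for B: 0.62·0.00165572 = 0.00102655.
Normalizing constant: 0.38·0.0733673 + 0.62·0.00165572 = 0.0289061.
P(B | observation) = 0.00102655 / 0.0289061 = 0.0355132.

0.0355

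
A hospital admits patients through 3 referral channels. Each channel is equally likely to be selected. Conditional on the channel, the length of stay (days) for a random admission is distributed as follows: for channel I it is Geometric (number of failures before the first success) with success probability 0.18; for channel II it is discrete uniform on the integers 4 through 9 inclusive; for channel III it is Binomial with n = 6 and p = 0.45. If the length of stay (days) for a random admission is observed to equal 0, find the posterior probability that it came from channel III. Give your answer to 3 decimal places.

0.133

Likelihoods P(X=0 | ·): I: 0.18; II: 0; III: 0.0276806.
Posterior ∝ prior × likelihood. Numerator for III: 0.333333·0.0276806 = 0.00922688.
Normalizing constant: 0.333333·0.18 + 0.333333·0 + 0.333333·0.0276806 = 0.0692269.
P(III | observation) = 0.00922688 / 0.0692269 = 0.133285.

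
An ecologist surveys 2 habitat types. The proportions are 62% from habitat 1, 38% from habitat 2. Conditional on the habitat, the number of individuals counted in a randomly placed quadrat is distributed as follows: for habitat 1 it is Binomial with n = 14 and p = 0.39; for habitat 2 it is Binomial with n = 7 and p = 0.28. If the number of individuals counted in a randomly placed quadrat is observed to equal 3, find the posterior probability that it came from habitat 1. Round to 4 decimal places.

0.4261

Likelihoods P(X=3 | ·): 1: 0.0939558; 2: 0.206477.
Posterior ∝ prior × likelihood. Numerator for 1: 0.62·0.0939558 = 0.0582526.
Normalizing constant: 0.62·0.0939558 + 0.38·0.206477 = 0.136714.
P(1 | observation) = 0.0582526 / 0.136714 = 0.426091.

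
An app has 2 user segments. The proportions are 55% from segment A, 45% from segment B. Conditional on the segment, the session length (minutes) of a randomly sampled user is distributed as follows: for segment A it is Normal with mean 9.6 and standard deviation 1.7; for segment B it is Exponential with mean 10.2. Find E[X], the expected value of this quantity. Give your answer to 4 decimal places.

Component means — A: 9.6; B: 10.2.
E[X] = 0.55·9.6 + 0.45·10.2 = 9.87.

9.8700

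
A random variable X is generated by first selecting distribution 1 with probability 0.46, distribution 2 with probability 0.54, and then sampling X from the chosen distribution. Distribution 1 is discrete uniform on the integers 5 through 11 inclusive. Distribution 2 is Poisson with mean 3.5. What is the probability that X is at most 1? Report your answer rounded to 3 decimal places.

0.073

Conditional on each component, P(X ≤ 1): 1: 0; 2: 0.135888.
By total probability, P(X ≤ 1) = 0.46·0 + 0.54·0.135888 = 0.0733796.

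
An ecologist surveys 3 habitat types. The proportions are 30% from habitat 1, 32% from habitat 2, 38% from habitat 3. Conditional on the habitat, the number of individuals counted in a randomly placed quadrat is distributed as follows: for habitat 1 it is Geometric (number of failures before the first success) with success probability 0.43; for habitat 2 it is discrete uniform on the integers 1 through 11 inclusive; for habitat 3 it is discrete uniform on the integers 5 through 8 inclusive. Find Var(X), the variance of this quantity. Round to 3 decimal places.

Per component, 1: μ=1.32558, E[X²]=4.83991; 2: μ=6, E[X²]=46; 3: μ=6.5, E[X²]=43.5.
E[X] = 0.3·1.32558 + 0.32·6 + 0.38·6.5 = 4.78767.
E[X²] = 0.3·4.83991 + 0.32·46 + 0.38·43.5 = 32.702.
Var(X) = E[X²] − (E[X])² = 32.702 − 22.9218 = 9.78015.

9.780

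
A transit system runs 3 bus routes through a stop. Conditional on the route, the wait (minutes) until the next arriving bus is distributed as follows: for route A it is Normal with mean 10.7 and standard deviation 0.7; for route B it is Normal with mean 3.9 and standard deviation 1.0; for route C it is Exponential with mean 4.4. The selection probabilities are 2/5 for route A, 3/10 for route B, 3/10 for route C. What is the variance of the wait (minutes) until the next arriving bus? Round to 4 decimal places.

Per component, A: μ=10.7, E[X²]=114.98; B: μ=3.9, E[X²]=16.21; C: μ=4.4, E[X²]=38.72.
E[X] = 0.4·10.7 + 0.3·3.9 + 0.3·4.4 = 6.77.
E[X²] = 0.4·114.98 + 0.3·16.21 + 0.3·38.72 = 62.471.
Var(X) = E[X²] − (E[X])² = 62.471 − 45.8329 = 16.6381.

16.6381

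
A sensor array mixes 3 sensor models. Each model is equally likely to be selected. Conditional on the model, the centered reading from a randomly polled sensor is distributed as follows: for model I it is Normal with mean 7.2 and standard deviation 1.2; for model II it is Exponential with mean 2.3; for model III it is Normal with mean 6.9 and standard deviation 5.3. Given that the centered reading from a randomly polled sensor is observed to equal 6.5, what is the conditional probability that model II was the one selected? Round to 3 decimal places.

Likelihoods f(6.5 | ·): I: 0.280439; II: 0.0257584; III: 0.0750581.
Posterior ∝ prior × likelihood. Numerator for II: 0.333333·0.0257584 = 0.00858612.
Normalizing constant: 0.333333·0.280439 + 0.333333·0.0257584 + 0.333333·0.0750581 = 0.127085.
P(II | observation) = 0.00858612 / 0.127085 = 0.0675619.

0.068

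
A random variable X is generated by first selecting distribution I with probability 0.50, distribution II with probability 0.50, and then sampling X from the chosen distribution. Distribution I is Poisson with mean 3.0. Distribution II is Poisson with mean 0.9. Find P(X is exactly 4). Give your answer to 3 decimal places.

Conditional on each component, P(X = 4): I: 0.168031; II: 0.0111146.
By total probability, P(X = 4) = 0.5·0.168031 + 0.5·0.0111146 = 0.089573.

0.090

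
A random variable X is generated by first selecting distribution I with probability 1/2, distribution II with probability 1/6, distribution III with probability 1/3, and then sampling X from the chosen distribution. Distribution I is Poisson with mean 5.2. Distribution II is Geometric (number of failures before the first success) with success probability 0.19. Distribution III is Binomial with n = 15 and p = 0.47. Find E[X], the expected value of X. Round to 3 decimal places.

5.661

Component means — I: 5.2; II: 4.26316; III: 7.05.
E[X] = 0.5·5.2 + 0.166667·4.26316 + 0.333333·7.05 = 5.66053.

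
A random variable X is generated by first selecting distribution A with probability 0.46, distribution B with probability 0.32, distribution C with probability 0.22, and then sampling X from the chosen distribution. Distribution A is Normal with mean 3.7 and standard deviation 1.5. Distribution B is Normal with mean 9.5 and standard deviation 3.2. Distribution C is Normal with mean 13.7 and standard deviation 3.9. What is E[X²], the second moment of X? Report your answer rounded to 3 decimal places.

For each component E[X²] = Var + (mean)², giving A: 15.94; B: 100.49; C: 202.9.
Overall E[X²] = 0.46·15.94 + 0.32·100.49 + 0.22·202.9 = 84.1272.

84.127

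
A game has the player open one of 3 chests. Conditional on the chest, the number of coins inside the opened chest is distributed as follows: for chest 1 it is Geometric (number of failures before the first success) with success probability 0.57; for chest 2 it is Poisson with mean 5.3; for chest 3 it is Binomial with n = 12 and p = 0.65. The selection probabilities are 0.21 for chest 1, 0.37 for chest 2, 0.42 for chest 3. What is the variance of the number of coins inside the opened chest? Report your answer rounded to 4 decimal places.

Per component, 1: μ=0.754386, E[X²]=1.89258; 2: μ=5.3, E[X²]=33.39; 3: μ=7.8, E[X²]=63.57.
E[X] = 0.21·0.754386 + 0.37·5.3 + 0.42·7.8 = 5.39542.
E[X²] = 0.21·1.89258 + 0.37·33.39 + 0.42·63.57 = 39.4511.
Var(X) = E[X²] − (E[X])² = 39.4511 − 29.1106 = 10.3406.

10.3406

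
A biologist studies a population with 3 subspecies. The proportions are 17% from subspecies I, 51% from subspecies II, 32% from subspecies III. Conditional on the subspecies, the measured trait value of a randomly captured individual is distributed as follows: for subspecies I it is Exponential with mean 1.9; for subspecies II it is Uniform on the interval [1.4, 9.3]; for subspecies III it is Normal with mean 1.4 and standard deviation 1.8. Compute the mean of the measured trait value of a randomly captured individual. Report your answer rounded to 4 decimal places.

Component means — I: 1.9; II: 5.35; III: 1.4.
E[X] = 0.17·1.9 + 0.51·5.35 + 0.32·1.4 = 3.4995.

3.4995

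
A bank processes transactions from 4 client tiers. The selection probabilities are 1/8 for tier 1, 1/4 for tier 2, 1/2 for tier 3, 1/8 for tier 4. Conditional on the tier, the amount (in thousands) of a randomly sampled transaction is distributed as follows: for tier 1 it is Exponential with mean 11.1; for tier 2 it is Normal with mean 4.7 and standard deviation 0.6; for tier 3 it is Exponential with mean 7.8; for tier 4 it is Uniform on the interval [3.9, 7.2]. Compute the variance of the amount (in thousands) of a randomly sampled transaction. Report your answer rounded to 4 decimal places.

Per component, 1: μ=11.1, E[X²]=246.42; 2: μ=4.7, E[X²]=22.45; 3: μ=7.8, E[X²]=121.68; 4: μ=5.55, E[X²]=31.71.
E[X] = 0.125·11.1 + 0.25·4.7 + 0.5·7.8 + 0.125·5.55 = 7.15625.
E[X²] = 0.125·246.42 + 0.25·22.45 + 0.5·121.68 + 0.125·31.71 = 101.219.
Var(X) = E[X²] − (E[X])² = 101.219 − 51.2119 = 50.0068.

50.0068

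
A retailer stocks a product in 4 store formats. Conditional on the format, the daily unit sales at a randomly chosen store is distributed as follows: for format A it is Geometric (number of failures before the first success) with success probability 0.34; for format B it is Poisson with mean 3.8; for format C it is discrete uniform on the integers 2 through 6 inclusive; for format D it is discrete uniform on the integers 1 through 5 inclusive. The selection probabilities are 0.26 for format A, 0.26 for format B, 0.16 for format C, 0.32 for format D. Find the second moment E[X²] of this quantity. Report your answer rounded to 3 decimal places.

For each component E[X²] = Var + (mean)², giving A: 9.47751; B: 18.24; C: 18; D: 11.
Overall E[X²] = 0.26·9.47751 + 0.26·18.24 + 0.16·18 + 0.32·11 = 13.6066.

13.607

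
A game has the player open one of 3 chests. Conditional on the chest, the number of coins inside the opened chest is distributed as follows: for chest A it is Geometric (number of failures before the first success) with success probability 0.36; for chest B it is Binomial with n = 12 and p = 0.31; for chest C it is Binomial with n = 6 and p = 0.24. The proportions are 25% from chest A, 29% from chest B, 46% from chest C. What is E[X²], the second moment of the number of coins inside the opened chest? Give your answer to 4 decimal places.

8.2395

For each component E[X²] = Var + (mean)², giving A: 8.09877; B: 16.4052; C: 3.168.
Overall E[X²] = 0.25·8.09877 + 0.29·16.4052 + 0.46·3.168 = 8.23948.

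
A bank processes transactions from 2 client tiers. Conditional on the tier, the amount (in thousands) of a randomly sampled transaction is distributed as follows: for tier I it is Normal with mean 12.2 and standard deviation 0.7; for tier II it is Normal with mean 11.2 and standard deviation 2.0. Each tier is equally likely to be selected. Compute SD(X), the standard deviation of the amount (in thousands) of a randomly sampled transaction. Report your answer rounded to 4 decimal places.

1.5796

Per component, I: μ=12.2, E[X²]=149.33; II: μ=11.2, E[X²]=129.44.
E[X] = 0.5·12.2 + 0.5·11.2 = 11.7.
E[X²] = 0.5·149.33 + 0.5·129.44 = 139.385.
Var(X) = E[X²] − (E[X])² = 139.385 − 136.89 = 2.495.
SD(X) = √2.495 = 1.57956.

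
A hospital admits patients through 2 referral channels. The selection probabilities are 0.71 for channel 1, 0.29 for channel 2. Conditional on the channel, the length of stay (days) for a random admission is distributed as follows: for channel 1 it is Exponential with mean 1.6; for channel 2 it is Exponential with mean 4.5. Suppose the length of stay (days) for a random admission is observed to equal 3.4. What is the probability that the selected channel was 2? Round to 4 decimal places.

Likelihoods f(3.4 | ·): 1: 0.0746456; 2: 0.104389.
Posterior ∝ prior × likelihood. Numerator for 2: 0.29·0.104389 = 0.0302728.
Normalizing constant: 0.71·0.0746456 + 0.29·0.104389 = 0.0832711.
P(2 | observation) = 0.0302728 / 0.0832711 = 0.363544.

0.3635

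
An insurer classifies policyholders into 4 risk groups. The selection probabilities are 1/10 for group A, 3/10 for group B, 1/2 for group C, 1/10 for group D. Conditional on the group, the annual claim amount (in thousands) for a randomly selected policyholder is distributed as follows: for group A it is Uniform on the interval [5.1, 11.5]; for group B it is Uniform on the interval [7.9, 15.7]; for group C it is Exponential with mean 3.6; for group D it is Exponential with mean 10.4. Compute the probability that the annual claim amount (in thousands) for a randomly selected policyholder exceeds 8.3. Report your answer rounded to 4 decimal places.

Conditional on each group, P(X > 8.3): A: 0.5; B: 0.948718; C: 0.0997034; D: 0.450194.
By total probability, P(X > 8.3) = 0.1·0.5 + 0.3·0.948718 + 0.5·0.0997034 + 0.1·0.450194 = 0.429486.

0.4295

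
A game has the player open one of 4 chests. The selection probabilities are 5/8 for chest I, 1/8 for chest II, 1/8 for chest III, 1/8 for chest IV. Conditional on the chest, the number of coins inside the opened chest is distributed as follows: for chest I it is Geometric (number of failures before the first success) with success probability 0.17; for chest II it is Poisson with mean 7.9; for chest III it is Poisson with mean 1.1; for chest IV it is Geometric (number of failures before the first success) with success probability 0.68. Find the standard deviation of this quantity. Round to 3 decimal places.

Per component, I: μ=4.88235, E[X²]=52.5571; II: μ=7.9, E[X²]=70.31; III: μ=1.1, E[X²]=2.31; IV: μ=0.470588, E[X²]=0.913495.
E[X] = 0.625·4.88235 + 0.125·7.9 + 0.125·1.1 + 0.125·0.470588 = 4.23529.
E[X²] = 0.625·52.5571 + 0.125·70.31 + 0.125·2.31 + 0.125·0.913495 = 42.0399.
Var(X) = E[X²] − (E[X])² = 42.0399 − 17.9377 = 24.1022.
SD(X) = √24.1022 = 4.90939.

4.909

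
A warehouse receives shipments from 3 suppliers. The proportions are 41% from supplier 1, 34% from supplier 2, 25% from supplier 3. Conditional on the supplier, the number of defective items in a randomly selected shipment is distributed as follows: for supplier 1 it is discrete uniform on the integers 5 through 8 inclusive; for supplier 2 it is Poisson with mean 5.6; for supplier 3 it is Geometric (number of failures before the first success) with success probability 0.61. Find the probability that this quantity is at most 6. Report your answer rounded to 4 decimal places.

Conditional on each supplier, P(X ≤ 6): 1: 0.5; 2: 0.670258; 3: 0.998628.
By total probability, P(X ≤ 6) = 0.41·0.5 + 0.34·0.670258 + 0.25·0.998628 = 0.682545.

0.6825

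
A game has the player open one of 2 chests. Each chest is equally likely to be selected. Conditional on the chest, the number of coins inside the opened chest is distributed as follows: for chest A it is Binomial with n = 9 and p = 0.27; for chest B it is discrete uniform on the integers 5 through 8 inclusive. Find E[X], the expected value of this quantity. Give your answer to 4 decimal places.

4.4650

Component means — A: 2.43; B: 6.5.
E[X] = 0.5·2.43 + 0.5·6.5 = 4.465.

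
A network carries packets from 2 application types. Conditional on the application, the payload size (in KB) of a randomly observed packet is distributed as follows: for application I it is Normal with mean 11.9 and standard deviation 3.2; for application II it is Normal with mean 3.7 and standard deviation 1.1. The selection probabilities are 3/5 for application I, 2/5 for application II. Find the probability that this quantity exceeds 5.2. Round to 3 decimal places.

0.624

Conditional on each application, P(X > 5.2): I: 0.981859; II: 0.086341.
By total probability, P(X > 5.2) = 0.6·0.981859 + 0.4·0.086341 = 0.623652.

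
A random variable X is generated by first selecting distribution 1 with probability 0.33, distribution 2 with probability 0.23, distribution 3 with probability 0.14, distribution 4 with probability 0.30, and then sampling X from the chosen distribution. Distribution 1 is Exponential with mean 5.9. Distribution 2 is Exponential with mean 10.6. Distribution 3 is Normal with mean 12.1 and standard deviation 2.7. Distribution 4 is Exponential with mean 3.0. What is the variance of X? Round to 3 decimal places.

52.872

Per component, 1: μ=5.9, E[X²]=69.62; 2: μ=10.6, E[X²]=224.72; 3: μ=12.1, E[X²]=153.7; 4: μ=3, E[X²]=18.
E[X] = 0.33·5.9 + 0.23·10.6 + 0.14·12.1 + 0.3·3 = 6.979.
E[X²] = 0.33·69.62 + 0.23·224.72 + 0.14·153.7 + 0.3·18 = 101.578.
Var(X) = E[X²] − (E[X])² = 101.578 − 48.7064 = 52.8718.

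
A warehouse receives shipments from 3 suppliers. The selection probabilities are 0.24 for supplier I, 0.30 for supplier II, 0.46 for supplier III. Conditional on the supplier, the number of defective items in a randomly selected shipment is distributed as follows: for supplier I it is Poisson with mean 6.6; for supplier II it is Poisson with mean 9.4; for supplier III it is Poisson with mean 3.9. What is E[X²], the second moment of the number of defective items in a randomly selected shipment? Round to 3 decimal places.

50.157

For each component E[X²] = Var + (mean)², giving I: 50.16; II: 97.76; III: 19.11.
Overall E[X²] = 0.24·50.16 + 0.3·97.76 + 0.46·19.11 = 50.157.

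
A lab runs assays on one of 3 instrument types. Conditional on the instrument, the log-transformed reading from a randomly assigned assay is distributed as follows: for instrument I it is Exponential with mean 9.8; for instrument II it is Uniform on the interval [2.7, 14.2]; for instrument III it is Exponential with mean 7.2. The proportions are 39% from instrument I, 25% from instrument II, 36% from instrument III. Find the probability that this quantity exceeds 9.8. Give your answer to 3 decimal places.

0.331

Conditional on each instrument, P(X > 9.8): I: 0.367879; II: 0.382609; III: 0.256376.
By total probability, P(X > 9.8) = 0.39·0.367879 + 0.25·0.382609 + 0.36·0.256376 = 0.33142.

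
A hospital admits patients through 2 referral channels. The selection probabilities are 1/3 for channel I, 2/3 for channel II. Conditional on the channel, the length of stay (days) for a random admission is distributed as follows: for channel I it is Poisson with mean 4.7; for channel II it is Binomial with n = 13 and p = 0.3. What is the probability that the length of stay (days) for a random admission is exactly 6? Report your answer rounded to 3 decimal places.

Conditional on each channel, P(X = 6): I: 0.136167; II: 0.103022.
By total probability, P(X = 6) = 0.333333·0.136167 + 0.666667·0.103022 = 0.11407.

0.114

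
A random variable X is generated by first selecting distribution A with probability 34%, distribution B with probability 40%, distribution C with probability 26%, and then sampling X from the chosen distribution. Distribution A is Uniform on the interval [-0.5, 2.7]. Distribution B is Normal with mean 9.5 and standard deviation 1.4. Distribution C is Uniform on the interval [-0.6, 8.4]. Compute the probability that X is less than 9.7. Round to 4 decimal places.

Conditional on each component, P(X < 9.7): A: 1; B: 0.556798; C: 1.
By total probability, P(X < 9.7) = 0.34·1 + 0.4·0.556798 + 0.26·1 = 0.822719.

0.8227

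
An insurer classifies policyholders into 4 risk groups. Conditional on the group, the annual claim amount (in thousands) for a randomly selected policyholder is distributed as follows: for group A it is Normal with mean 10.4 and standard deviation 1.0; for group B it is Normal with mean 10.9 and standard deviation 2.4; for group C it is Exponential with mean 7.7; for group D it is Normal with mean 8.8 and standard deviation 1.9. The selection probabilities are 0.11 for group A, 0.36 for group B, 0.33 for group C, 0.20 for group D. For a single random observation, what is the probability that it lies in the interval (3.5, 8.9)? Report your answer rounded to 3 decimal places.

Conditional on each group, P(3.5 < X < 8.9): A: 0.0668072; B: 0.201305; C: 0.319945; D: 0.518348.
By total probability, P(3.5 < X < 8.9) = 0.11·0.0668072 + 0.36·0.201305 + 0.33·0.319945 + 0.2·0.518348 = 0.28907.

0.289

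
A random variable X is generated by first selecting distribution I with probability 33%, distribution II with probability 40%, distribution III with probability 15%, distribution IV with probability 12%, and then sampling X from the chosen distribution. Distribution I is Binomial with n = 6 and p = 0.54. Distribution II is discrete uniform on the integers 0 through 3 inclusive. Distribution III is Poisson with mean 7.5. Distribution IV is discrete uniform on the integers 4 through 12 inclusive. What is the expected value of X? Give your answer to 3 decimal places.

Component means — I: 3.24; II: 1.5; III: 7.5; IV: 8.
E[X] = 0.33·3.24 + 0.4·1.5 + 0.15·7.5 + 0.12·8 = 3.7542.

3.754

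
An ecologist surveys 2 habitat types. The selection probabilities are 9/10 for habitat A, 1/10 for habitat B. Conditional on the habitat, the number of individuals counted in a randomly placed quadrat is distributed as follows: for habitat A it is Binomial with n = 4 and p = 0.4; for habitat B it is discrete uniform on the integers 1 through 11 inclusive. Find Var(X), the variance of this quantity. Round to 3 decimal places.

Per component, A: μ=1.6, E[X²]=3.52; B: μ=6, E[X²]=46.
E[X] = 0.9·1.6 + 0.1·6 = 2.04.
E[X²] = 0.9·3.52 + 0.1·46 = 7.768.
Var(X) = E[X²] − (E[X])² = 7.768 − 4.1616 = 3.6064.

3.606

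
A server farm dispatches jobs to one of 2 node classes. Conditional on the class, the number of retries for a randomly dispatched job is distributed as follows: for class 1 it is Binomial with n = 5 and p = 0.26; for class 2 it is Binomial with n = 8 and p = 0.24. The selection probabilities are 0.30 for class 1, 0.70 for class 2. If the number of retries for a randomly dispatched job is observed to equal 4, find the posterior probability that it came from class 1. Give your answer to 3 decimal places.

Likelihoods P(X=4 | ·): 1: 0.0169081; 2: 0.0774814.
Posterior ∝ prior × likelihood. Numerator for 1: 0.3·0.0169081 = 0.00507243.
Normalizing constant: 0.3·0.0169081 + 0.7·0.0774814 = 0.0593094.
P(1 | observation) = 0.00507243 / 0.0593094 = 0.0855249.

0.086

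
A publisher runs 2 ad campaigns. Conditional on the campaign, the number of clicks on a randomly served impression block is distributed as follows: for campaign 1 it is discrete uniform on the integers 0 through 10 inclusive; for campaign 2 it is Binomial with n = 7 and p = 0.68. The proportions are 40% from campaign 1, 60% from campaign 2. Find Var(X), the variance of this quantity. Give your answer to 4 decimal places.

4.9277

Per component, 1: μ=5, E[X²]=35; 2: μ=4.76, E[X²]=24.1808.
E[X] = 0.4·5 + 0.6·4.76 = 4.856.
E[X²] = 0.4·35 + 0.6·24.1808 = 28.5085.
Var(X) = E[X²] − (E[X])² = 28.5085 − 23.5807 = 4.92774.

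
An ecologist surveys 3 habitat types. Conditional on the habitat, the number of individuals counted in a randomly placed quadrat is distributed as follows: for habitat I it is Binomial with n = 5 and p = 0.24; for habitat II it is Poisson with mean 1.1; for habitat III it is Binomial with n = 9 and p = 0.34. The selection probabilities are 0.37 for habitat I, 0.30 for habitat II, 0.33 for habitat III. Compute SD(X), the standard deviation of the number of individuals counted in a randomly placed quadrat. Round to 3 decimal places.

Per component, I: μ=1.2, E[X²]=2.352; II: μ=1.1, E[X²]=2.31; III: μ=3.06, E[X²]=11.3832.
E[X] = 0.37·1.2 + 0.3·1.1 + 0.33·3.06 = 1.7838.
E[X²] = 0.37·2.352 + 0.3·2.31 + 0.33·11.3832 = 5.3197.
Var(X) = E[X²] − (E[X])² = 5.3197 − 3.18194 = 2.13775.
SD(X) = √2.13775 = 1.46211.

1.462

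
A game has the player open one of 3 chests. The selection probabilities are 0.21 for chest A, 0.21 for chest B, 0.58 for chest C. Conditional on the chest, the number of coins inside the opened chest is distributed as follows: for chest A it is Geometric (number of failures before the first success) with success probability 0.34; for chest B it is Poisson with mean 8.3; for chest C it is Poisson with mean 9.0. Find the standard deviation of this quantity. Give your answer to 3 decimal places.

Per component, A: μ=1.94118, E[X²]=9.47751; B: μ=8.3, E[X²]=77.19; C: μ=9, E[X²]=90.
E[X] = 0.21·1.94118 + 0.21·8.3 + 0.58·9 = 7.37065.
E[X²] = 0.21·9.47751 + 0.21·77.19 + 0.58·90 = 70.4002.
Var(X) = E[X²] − (E[X])² = 70.4002 − 54.3264 = 16.0737.
SD(X) = √16.0737 = 4.00921.

4.009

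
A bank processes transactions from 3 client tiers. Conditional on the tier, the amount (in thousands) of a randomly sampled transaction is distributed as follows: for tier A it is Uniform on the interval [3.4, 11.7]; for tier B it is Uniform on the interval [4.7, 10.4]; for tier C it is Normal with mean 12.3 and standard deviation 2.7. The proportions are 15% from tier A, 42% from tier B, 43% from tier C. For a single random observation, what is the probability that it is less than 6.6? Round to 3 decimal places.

0.205

Conditional on each tier, P(X < 6.6): A: 0.385542; B: 0.333333; C: 0.0173814.
By total probability, P(X < 6.6) = 0.15·0.385542 + 0.42·0.333333 + 0.43·0.0173814 = 0.205305.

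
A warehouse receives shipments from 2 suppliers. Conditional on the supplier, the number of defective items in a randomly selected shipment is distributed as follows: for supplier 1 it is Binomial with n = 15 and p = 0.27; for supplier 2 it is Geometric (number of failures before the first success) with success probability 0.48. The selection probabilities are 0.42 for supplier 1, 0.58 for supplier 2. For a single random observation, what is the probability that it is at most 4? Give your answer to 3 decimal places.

Conditional on each supplier, P(X ≤ 4): 1: 0.618997; 2: 0.96198.
By total probability, P(X ≤ 4) = 0.42·0.618997 + 0.58·0.96198 = 0.817927.

0.818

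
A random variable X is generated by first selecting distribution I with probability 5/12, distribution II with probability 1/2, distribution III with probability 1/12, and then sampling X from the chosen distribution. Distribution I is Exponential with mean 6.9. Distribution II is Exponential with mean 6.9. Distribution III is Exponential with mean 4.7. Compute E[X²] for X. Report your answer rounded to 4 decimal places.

For each component E[X²] = Var + (mean)², giving I: 95.22; II: 95.22; III: 44.18.
Overall E[X²] = 0.416667·95.22 + 0.5·95.22 + 0.0833333·44.18 = 90.9667.

90.9667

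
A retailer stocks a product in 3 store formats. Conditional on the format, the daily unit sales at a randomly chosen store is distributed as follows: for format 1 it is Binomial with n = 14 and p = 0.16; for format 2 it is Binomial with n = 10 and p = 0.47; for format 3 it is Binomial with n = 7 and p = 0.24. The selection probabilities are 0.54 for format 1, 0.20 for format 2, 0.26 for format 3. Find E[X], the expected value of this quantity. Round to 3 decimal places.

2.586

Component means — 1: 2.24; 2: 4.7; 3: 1.68.
E[X] = 0.54·2.24 + 0.2·4.7 + 0.26·1.68 = 2.5864.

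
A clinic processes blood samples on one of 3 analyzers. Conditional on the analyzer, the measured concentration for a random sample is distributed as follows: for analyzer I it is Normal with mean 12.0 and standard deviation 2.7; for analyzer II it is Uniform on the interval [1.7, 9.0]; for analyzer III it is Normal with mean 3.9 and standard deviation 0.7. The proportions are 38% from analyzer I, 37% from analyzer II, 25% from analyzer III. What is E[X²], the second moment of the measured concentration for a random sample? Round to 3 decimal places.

73.649

For each component E[X²] = Var + (mean)², giving I: 151.29; II: 33.0633; III: 15.7.
Overall E[X²] = 0.38·151.29 + 0.37·33.0633 + 0.25·15.7 = 73.6486.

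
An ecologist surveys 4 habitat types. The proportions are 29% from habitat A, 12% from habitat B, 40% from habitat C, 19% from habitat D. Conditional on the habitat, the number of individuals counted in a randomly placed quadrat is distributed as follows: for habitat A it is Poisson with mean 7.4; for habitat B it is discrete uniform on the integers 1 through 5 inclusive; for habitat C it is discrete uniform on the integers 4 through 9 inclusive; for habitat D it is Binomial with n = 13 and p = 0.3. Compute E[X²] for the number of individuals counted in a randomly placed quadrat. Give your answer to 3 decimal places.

40.822

For each component E[X²] = Var + (mean)², giving A: 62.16; B: 11; C: 45.1667; D: 17.94.
Overall E[X²] = 0.29·62.16 + 0.12·11 + 0.4·45.1667 + 0.19·17.94 = 40.8217.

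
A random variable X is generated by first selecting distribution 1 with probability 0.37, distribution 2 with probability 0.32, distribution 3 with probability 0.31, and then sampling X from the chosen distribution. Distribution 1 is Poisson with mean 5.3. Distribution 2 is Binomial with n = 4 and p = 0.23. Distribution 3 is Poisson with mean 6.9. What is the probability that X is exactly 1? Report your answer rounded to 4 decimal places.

0.1463

Conditional on each component, P(X = 1): 1: 0.0264554; 2: 0.42001; 3: 0.00695372.
By total probability, P(X = 1) = 0.37·0.0264554 + 0.32·0.42001 + 0.31·0.00695372 = 0.146347.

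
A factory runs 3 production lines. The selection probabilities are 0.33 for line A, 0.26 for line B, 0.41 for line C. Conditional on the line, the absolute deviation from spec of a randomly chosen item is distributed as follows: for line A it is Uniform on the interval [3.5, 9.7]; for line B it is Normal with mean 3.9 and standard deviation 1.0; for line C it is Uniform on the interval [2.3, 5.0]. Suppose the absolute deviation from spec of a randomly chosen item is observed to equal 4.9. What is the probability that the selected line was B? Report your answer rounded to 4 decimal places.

0.2348

Likelihoods f(4.9 | ·): A: 0.16129; B: 0.241971; C: 0.37037.
Posterior ∝ prior × likelihood. Numerator for B: 0.26·0.241971 = 0.0629124.
Normalizing constant: 0.33·0.16129 + 0.26·0.241971 + 0.41·0.37037 = 0.26799.
P(B | observation) = 0.0629124 / 0.26799 = 0.234756.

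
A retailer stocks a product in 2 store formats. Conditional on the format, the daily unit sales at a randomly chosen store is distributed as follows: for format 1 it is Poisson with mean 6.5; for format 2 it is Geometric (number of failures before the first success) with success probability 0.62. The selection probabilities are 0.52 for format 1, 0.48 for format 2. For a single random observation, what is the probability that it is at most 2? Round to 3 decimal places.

0.476

Conditional on each format, P(X ≤ 2): 1: 0.0430359; 2: 0.945128.
By total probability, P(X ≤ 2) = 0.52·0.0430359 + 0.48·0.945128 = 0.47604.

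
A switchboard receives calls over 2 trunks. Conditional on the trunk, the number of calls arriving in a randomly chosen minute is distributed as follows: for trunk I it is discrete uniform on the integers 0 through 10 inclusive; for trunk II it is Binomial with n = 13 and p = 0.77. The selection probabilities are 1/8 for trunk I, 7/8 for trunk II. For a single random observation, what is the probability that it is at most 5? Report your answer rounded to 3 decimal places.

0.071

Conditional on each trunk, P(X ≤ 5): I: 0.545455; II: 0.0032395.
By total probability, P(X ≤ 5) = 0.125·0.545455 + 0.875·0.0032395 = 0.0710164.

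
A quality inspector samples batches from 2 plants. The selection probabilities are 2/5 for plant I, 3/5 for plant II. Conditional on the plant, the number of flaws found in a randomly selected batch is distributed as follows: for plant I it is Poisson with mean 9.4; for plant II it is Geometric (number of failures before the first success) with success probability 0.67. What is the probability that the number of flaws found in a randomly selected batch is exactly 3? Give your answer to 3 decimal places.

0.019

Conditional on each plant, P(X = 3): I: 0.0114515; II: 0.0240778.
By total probability, P(X = 3) = 0.4·0.0114515 + 0.6·0.0240778 = 0.0190273.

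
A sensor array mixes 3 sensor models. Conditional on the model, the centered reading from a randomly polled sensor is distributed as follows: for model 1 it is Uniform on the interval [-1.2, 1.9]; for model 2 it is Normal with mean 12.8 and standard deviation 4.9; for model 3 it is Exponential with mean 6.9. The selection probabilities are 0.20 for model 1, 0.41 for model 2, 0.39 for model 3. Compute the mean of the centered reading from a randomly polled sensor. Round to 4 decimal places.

Component means — 1: 0.35; 2: 12.8; 3: 6.9.
E[X] = 0.2·0.35 + 0.41·12.8 + 0.39·6.9 = 8.009.

8.0090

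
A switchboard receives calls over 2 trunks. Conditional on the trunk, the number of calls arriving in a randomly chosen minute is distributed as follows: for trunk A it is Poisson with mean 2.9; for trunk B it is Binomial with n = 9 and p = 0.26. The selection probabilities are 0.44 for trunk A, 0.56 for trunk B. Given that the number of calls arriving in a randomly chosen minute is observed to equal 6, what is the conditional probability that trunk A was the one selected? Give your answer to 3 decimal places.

Likelihoods P(X=6 | ·): A: 0.0454571; B: 0.0105151.
Posterior ∝ prior × likelihood. Numerator for A: 0.44·0.0454571 = 0.0200011.
Normalizing constant: 0.44·0.0454571 + 0.56·0.0105151 = 0.0258896.
P(A | observation) = 0.0200011 / 0.0258896 = 0.772554.

0.773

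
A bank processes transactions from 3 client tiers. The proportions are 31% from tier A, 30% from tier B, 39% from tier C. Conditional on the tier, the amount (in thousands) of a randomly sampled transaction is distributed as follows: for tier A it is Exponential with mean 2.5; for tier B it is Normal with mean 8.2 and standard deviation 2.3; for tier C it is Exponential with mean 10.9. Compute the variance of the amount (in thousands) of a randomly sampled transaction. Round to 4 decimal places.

Per component, A: μ=2.5, E[X²]=12.5; B: μ=8.2, E[X²]=72.53; C: μ=10.9, E[X²]=237.62.
E[X] = 0.31·2.5 + 0.3·8.2 + 0.39·10.9 = 7.486.
E[X²] = 0.31·12.5 + 0.3·72.53 + 0.39·237.62 = 118.306.
Var(X) = E[X²] − (E[X])² = 118.306 − 56.0402 = 62.2656.

62.2656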